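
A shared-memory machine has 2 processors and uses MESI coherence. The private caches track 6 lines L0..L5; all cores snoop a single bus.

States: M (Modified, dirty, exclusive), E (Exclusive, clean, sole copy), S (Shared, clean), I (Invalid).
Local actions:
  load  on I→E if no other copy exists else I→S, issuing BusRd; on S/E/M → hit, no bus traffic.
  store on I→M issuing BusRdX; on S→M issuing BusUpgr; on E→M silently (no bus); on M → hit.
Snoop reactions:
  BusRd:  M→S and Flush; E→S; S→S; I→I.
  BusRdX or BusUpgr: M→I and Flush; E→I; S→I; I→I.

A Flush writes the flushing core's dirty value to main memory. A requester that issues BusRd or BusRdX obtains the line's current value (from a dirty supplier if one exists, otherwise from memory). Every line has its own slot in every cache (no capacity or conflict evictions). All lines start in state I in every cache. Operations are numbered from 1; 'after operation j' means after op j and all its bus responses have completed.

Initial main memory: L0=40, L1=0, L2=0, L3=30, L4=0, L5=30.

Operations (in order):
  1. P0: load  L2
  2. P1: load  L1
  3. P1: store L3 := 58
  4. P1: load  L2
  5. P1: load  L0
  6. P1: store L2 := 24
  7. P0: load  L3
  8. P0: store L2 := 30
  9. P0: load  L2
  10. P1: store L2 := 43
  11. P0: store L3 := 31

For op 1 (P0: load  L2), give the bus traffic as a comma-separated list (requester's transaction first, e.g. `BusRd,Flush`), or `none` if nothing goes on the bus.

1. P0: load  L2  bus=[BusRd]  L2: P0=E P1=I  mem[L2]=0
2. P1: load  L1  bus=[BusRd]  L1: P0=I P1=E  mem[L1]=0
3. P1: store L3 := 58  bus=[BusRdX]  L3: P0=I P1=M  mem[L3]=30
4. P1: load  L2  bus=[BusRd]  L2: P0=S P1=S  mem[L2]=0
5. P1: load  L0  bus=[BusRd]  L0: P0=I P1=E  mem[L0]=40
6. P1: store L2 := 24  bus=[BusUpgr]  L2: P0=I P1=M  mem[L2]=0
7. P0: load  L3  bus=[BusRd,Flush]  L3: P0=S P1=S  mem[L3]=58
8. P0: store L2 := 30  bus=[BusRdX,Flush]  L2: P0=M P1=I  mem[L2]=24
9. P0: load  L2  bus=[-]  L2: P0=M P1=I  mem[L2]=24
10. P1: store L2 := 43  bus=[BusRdX,Flush]  L2: P0=I P1=M  mem[L2]=30
11. P0: store L3 := 31  bus=[BusUpgr]  L3: P0=M P1=I  mem[L3]=58

bus = BusRd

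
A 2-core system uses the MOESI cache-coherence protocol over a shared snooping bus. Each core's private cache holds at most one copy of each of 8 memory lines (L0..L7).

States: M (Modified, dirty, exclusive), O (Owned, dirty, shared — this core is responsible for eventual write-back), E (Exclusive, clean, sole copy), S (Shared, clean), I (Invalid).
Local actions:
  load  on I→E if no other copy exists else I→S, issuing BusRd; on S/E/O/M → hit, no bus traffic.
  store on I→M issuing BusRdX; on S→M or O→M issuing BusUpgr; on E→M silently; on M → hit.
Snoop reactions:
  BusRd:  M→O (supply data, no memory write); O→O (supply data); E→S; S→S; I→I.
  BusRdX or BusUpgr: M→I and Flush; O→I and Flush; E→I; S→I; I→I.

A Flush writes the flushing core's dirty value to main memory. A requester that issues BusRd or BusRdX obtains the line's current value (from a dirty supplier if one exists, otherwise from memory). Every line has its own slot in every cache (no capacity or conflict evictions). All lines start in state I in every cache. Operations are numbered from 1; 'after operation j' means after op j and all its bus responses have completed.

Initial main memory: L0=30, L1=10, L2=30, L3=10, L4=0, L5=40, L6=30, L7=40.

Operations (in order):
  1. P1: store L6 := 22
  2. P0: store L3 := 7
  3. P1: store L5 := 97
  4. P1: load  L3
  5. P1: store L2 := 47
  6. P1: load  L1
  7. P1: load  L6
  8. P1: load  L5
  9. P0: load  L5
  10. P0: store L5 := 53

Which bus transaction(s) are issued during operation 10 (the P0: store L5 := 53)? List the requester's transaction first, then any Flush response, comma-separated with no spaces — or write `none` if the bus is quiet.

bus = BusUpgr,Flush

[1] P1: store L6 := 22 | P0:I, P1:M(22) | bus: BusRdX
[2] P0: store L3 := 7 | P0:M(7), P1:I | bus: BusRdX
[3] P1: store L5 := 97 | P0:I, P1:M(97) | bus: BusRdX
[4] P1: load  L3 | P0:O(7), P1:S(7) | bus: BusRd
[5] P1: store L2 := 47 | P0:I, P1:M(47) | bus: BusRdX
[6] P1: load  L1 | P0:I, P1:E(10) | bus: BusRd
[7] P1: load  L6 | P0:I, P1:M(22) | bus: none
[8] P1: load  L5 | P0:I, P1:M(97) | bus: none
[9] P0: load  L5 | P0:S(97), P1:O(97) | bus: BusRd
[10] P0: store L5 := 53 | P0:M(53), P1:I | bus: BusUpgr,Flush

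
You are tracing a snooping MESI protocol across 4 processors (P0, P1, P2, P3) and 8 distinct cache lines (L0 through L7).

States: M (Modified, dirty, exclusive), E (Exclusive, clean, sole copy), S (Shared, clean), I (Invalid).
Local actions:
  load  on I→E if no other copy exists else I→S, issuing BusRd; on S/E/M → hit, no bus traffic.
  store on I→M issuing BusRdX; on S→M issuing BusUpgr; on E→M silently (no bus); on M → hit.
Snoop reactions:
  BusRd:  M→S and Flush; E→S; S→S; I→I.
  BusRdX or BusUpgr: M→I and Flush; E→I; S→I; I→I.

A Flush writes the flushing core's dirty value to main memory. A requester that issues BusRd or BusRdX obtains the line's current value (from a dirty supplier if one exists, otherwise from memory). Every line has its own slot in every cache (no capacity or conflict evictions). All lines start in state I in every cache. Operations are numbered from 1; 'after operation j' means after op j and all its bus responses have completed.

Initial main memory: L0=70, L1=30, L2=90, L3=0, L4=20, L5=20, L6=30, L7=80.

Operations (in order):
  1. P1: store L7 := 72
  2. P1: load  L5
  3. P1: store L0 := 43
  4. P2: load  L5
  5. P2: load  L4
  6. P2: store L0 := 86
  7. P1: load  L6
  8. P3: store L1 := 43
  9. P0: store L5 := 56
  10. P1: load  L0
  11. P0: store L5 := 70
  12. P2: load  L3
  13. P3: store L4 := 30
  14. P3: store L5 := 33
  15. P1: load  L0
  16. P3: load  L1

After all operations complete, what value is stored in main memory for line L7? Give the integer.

memory[L7] = 80

1. P1: store L7 := 72  bus=[BusRdX]  L7: P0=I P1=M P2=I P3=I  mem[L7]=80
2. P1: load  L5  bus=[BusRd]  L5: P0=I P1=E P2=I P3=I  mem[L5]=20
3. P1: store L0 := 43  bus=[BusRdX]  L0: P0=I P1=M P2=I P3=I  mem[L0]=70
4. P2: load  L5  bus=[BusRd]  L5: P0=I P1=S P2=S P3=I  mem[L5]=20
5. P2: load  L4  bus=[BusRd]  L4: P0=I P1=I P2=E P3=I  mem[L4]=20
6. P2: store L0 := 86  bus=[BusRdX,Flush]  L0: P0=I P1=I P2=M P3=I  mem[L0]=43
7. P1: load  L6  bus=[BusRd]  L6: P0=I P1=E P2=I P3=I  mem[L6]=30
8. P3: store L1 := 43  bus=[BusRdX]  L1: P0=I P1=I P2=I P3=M  mem[L1]=30
9. P0: store L5 := 56  bus=[BusRdX]  L5: P0=M P1=I P2=I P3=I  mem[L5]=20
10. P1: load  L0  bus=[BusRd,Flush]  L0: P0=I P1=S P2=S P3=I  mem[L0]=86
11. P0: store L5 := 70  bus=[-]  L5: P0=M P1=I P2=I P3=I  mem[L5]=20
12. P2: load  L3  bus=[BusRd]  L3: P0=I P1=I P2=E P3=I  mem[L3]=0
13. P3: store L4 := 30  bus=[BusRdX]  L4: P0=I P1=I P2=I P3=M  mem[L4]=20
14. P3: store L5 := 33  bus=[BusRdX,Flush]  L5: P0=I P1=I P2=I P3=M  mem[L5]=70
15. P1: load  L0  bus=[-]  L0: P0=I P1=S P2=S P3=I  mem[L0]=86
16. P3: load  L1  bus=[-]  L1: P0=I P1=I P2=I P3=M  mem[L1]=30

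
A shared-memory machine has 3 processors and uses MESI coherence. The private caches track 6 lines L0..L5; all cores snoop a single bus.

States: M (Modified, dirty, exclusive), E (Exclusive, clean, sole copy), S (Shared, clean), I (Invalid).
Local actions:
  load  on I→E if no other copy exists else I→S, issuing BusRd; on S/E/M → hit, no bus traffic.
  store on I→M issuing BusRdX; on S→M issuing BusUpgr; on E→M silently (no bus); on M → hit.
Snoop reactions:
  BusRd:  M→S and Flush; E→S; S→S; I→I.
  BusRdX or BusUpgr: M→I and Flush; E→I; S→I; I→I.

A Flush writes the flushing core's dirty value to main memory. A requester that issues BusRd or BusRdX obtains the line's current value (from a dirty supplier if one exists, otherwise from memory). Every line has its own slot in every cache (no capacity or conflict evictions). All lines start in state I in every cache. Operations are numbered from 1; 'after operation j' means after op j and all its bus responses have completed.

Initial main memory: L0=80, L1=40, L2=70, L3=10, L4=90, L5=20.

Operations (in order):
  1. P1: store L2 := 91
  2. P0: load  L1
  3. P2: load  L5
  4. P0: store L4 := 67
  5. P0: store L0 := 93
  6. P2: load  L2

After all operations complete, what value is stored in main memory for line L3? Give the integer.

1. P1: store L2 := 91  bus=[BusRdX]  L2: P0=I P1=M P2=I  mem[L2]=70
2. P0: load  L1  bus=[BusRd]  L1: P0=E P1=I P2=I  mem[L1]=40
3. P2: load  L5  bus=[BusRd]  L5: P0=I P1=I P2=E  mem[L5]=20
4. P0: store L4 := 67  bus=[BusRdX]  L4: P0=M P1=I P2=I  mem[L4]=90
5. P0: store L0 := 93  bus=[BusRdX]  L0: P0=M P1=I P2=I  mem[L0]=80
6. P2: load  L2  bus=[BusRd,Flush]  L2: P0=I P1=S P2=S  mem[L2]=91

memory[L3] = 10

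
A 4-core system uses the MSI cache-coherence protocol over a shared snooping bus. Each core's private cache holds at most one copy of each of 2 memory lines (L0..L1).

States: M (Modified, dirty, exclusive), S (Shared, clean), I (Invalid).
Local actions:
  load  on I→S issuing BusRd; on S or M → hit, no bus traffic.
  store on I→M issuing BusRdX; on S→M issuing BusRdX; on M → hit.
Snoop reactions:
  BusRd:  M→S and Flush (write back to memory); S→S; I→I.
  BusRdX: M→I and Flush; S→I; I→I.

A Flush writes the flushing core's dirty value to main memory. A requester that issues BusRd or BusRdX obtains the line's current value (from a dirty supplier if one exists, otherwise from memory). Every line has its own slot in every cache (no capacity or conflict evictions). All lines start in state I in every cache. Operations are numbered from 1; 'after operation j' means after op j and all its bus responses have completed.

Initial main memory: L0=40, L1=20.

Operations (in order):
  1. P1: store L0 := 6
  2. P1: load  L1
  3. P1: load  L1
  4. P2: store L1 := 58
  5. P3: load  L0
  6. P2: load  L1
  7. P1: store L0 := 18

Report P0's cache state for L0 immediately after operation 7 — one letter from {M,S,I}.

state = I

1. P1: store L0 := 6  bus=[BusRdX]  L0: P0=I P1=M P2=I P3=I  mem[L0]=40
2. P1: load  L1  bus=[BusRd]  L1: P0=I P1=S P2=I P3=I  mem[L1]=20
3. P1: load  L1  bus=[-]  L1: P0=I P1=S P2=I P3=I  mem[L1]=20
4. P2: store L1 := 58  bus=[BusRdX]  L1: P0=I P1=I P2=M P3=I  mem[L1]=20
5. P3: load  L0  bus=[BusRd,Flush]  L0: P0=I P1=S P2=I P3=S  mem[L0]=6
6. P2: load  L1  bus=[-]  L1: P0=I P1=I P2=M P3=I  mem[L1]=20
7. P1: store L0 := 18  bus=[BusRdX]  L0: P0=I P1=M P2=I P3=I  mem[L0]=6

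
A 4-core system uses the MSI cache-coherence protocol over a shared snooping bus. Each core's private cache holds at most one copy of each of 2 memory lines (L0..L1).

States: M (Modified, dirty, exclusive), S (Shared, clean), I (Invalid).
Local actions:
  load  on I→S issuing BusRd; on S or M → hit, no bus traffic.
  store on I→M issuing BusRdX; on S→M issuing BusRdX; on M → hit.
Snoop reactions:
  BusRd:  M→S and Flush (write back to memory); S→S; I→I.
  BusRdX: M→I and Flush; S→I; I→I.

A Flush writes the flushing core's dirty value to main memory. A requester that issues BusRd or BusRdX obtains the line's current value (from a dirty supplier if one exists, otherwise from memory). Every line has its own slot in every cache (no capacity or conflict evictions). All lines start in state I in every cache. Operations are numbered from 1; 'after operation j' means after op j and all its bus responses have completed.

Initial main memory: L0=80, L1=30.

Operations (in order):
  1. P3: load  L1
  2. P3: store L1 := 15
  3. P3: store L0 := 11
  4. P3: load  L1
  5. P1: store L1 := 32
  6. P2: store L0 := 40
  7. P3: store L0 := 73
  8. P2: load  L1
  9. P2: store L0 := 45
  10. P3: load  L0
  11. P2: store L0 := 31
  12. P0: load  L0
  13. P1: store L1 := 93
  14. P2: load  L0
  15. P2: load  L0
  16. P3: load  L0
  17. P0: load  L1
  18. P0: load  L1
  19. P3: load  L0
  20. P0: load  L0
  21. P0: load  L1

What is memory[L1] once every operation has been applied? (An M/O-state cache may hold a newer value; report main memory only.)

step 1: P3: load  L1  ⟶  IIIS  (L1)  txn=BusRd  M[L1]=30
step 2: P3: store L1 := 15  ⟶  IIIM  (L1)  txn=BusRdX  M[L1]=30
step 3: P3: store L0 := 11  ⟶  IIIM  (L0)  txn=BusRdX  M[L0]=80
step 4: P3: load  L1  ⟶  IIIM  (L1)  txn=∅  M[L1]=30
step 5: P1: store L1 := 32  ⟶  IMII  (L1)  txn=BusRdX+Flush  M[L1]=15
step 6: P2: store L0 := 40  ⟶  IIMI  (L0)  txn=BusRdX+Flush  M[L0]=11
step 7: P3: store L0 := 73  ⟶  IIIM  (L0)  txn=BusRdX+Flush  M[L0]=40
step 8: P2: load  L1  ⟶  ISSI  (L1)  txn=BusRd+Flush  M[L1]=32
step 9: P2: store L0 := 45  ⟶  IIMI  (L0)  txn=BusRdX+Flush  M[L0]=73
step 10: P3: load  L0  ⟶  IISS  (L0)  txn=BusRd+Flush  M[L0]=45
step 11: P2: store L0 := 31  ⟶  IIMI  (L0)  txn=BusRdX  M[L0]=45
step 12: P0: load  L0  ⟶  SISI  (L0)  txn=BusRd+Flush  M[L0]=31
step 13: P1: store L1 := 93  ⟶  IMII  (L1)  txn=BusRdX  M[L1]=32
step 14: P2: load  L0  ⟶  SISI  (L0)  txn=∅  M[L0]=31
step 15: P2: load  L0  ⟶  SISI  (L0)  txn=∅  M[L0]=31
step 16: P3: load  L0  ⟶  SISS  (L0)  txn=BusRd  M[L0]=31
step 17: P0: load  L1  ⟶  SSII  (L1)  txn=BusRd+Flush  M[L1]=93
step 18: P0: load  L1  ⟶  SSII  (L1)  txn=∅  M[L1]=93
step 19: P3: load  L0  ⟶  SISS  (L0)  txn=∅  M[L0]=31
step 20: P0: load  L0  ⟶  SISS  (L0)  txn=∅  M[L0]=31
step 21: P0: load  L1  ⟶  SSII  (L1)  txn=∅  M[L1]=93

memory[L1] = 93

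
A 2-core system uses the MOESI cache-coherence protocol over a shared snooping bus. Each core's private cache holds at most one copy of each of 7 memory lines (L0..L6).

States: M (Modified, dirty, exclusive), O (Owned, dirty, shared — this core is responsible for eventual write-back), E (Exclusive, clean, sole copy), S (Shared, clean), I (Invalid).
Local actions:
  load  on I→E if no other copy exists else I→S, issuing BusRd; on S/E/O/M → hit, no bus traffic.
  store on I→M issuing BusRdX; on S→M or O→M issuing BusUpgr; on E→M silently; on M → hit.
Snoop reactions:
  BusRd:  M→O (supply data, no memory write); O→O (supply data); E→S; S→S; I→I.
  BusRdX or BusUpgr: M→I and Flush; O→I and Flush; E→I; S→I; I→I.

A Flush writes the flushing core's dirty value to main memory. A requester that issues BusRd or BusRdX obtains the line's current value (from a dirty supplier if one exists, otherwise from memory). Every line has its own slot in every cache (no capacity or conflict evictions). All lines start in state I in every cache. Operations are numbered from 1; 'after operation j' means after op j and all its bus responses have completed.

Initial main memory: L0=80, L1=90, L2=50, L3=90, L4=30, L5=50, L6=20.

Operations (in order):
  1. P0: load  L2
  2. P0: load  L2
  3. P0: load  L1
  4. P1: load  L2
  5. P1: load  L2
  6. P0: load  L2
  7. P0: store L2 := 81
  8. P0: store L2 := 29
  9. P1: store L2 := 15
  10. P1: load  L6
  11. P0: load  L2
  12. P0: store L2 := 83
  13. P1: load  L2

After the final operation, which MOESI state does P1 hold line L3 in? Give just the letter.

state = I

[1] P0: load  L2 | P0:E(50), P1:I | bus: BusRd
[2] P0: load  L2 | P0:E(50), P1:I | bus: none
[3] P0: load  L1 | P0:E(90), P1:I | bus: BusRd
[4] P1: load  L2 | P0:S(50), P1:S(50) | bus: BusRd
[5] P1: load  L2 | P0:S(50), P1:S(50) | bus: none
[6] P0: load  L2 | P0:S(50), P1:S(50) | bus: none
[7] P0: store L2 := 81 | P0:M(81), P1:I | bus: BusUpgr
[8] P0: store L2 := 29 | P0:M(29), P1:I | bus: none
[9] P1: store L2 := 15 | P0:I, P1:M(15) | bus: BusRdX,Flush
[10] P1: load  L6 | P0:I, P1:E(20) | bus: BusRd
[11] P0: load  L2 | P0:S(15), P1:O(15) | bus: BusRd
[12] P0: store L2 := 83 | P0:M(83), P1:I | bus: BusUpgr,Flush
[13] P1: load  L2 | P0:O(83), P1:S(83) | bus: BusRd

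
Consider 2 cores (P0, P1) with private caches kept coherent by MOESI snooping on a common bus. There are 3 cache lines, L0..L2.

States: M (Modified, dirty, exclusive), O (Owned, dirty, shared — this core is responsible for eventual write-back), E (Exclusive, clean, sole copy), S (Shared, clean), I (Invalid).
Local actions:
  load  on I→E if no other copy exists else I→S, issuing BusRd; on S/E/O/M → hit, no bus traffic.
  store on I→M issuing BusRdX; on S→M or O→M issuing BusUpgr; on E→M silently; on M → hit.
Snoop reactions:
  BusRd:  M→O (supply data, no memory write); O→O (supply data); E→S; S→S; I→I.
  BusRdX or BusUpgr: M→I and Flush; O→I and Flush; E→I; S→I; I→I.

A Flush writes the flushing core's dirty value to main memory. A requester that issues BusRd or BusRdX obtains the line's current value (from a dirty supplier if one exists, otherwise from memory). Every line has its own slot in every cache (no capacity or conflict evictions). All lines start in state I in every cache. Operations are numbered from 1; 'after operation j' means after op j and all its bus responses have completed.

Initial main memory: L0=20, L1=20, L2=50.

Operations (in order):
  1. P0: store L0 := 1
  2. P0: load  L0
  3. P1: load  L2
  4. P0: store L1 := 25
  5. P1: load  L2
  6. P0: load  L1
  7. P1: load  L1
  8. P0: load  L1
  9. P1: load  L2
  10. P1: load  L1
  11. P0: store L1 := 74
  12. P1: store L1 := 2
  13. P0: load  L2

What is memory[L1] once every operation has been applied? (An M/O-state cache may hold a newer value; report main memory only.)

[1] P0: store L0 := 1 | P0:M(1), P1:I | bus: BusRdX
[2] P0: load  L0 | P0:M(1), P1:I | bus: none
[3] P1: load  L2 | P0:I, P1:E(50) | bus: BusRd
[4] P0: store L1 := 25 | P0:M(25), P1:I | bus: BusRdX
[5] P1: load  L2 | P0:I, P1:E(50) | bus: none
[6] P0: load  L1 | P0:M(25), P1:I | bus: none
[7] P1: load  L1 | P0:O(25), P1:S(25) | bus: BusRd
[8] P0: load  L1 | P0:O(25), P1:S(25) | bus: none
[9] P1: load  L2 | P0:I, P1:E(50) | bus: none
[10] P1: load  L1 | P0:O(25), P1:S(25) | bus: none
[11] P0: store L1 := 74 | P0:M(74), P1:I | bus: BusUpgr
[12] P1: store L1 := 2 | P0:I, P1:M(2) | bus: BusRdX,Flush
[13] P0: load  L2 | P0:S(50), P1:S(50) | bus: BusRd

memory[L1] = 74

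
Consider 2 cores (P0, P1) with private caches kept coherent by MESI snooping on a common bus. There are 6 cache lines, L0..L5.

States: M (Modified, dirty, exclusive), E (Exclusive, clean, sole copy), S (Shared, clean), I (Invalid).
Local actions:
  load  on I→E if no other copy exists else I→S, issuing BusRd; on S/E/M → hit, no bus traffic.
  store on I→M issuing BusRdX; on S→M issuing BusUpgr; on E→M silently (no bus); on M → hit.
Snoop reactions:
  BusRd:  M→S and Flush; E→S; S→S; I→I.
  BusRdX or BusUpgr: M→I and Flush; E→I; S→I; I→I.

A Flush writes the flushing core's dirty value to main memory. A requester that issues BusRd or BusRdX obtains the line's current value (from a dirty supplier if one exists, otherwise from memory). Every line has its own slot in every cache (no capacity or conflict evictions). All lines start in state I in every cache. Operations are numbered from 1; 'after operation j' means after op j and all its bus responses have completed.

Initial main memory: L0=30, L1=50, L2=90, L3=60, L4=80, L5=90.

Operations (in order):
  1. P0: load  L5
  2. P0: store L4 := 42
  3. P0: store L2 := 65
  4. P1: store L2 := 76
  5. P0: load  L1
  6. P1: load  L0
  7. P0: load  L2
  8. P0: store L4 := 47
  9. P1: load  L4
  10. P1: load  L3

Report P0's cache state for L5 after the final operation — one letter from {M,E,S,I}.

[1] P0: load  L5 | P0:E(90), P1:I | bus: BusRd
[2] P0: store L4 := 42 | P0:M(42), P1:I | bus: BusRdX
[3] P0: store L2 := 65 | P0:M(65), P1:I | bus: BusRdX
[4] P1: store L2 := 76 | P0:I, P1:M(76) | bus: BusRdX,Flush
[5] P0: load  L1 | P0:E(50), P1:I | bus: BusRd
[6] P1: load  L0 | P0:I, P1:E(30) | bus: BusRd
[7] P0: load  L2 | P0:S(76), P1:S(76) | bus: BusRd,Flush
[8] P0: store L4 := 47 | P0:M(47), P1:I | bus: none
[9] P1: load  L4 | P0:S(47), P1:S(47) | bus: BusRd,Flush
[10] P1: load  L3 | P0:I, P1:E(60) | bus: BusRd

state = E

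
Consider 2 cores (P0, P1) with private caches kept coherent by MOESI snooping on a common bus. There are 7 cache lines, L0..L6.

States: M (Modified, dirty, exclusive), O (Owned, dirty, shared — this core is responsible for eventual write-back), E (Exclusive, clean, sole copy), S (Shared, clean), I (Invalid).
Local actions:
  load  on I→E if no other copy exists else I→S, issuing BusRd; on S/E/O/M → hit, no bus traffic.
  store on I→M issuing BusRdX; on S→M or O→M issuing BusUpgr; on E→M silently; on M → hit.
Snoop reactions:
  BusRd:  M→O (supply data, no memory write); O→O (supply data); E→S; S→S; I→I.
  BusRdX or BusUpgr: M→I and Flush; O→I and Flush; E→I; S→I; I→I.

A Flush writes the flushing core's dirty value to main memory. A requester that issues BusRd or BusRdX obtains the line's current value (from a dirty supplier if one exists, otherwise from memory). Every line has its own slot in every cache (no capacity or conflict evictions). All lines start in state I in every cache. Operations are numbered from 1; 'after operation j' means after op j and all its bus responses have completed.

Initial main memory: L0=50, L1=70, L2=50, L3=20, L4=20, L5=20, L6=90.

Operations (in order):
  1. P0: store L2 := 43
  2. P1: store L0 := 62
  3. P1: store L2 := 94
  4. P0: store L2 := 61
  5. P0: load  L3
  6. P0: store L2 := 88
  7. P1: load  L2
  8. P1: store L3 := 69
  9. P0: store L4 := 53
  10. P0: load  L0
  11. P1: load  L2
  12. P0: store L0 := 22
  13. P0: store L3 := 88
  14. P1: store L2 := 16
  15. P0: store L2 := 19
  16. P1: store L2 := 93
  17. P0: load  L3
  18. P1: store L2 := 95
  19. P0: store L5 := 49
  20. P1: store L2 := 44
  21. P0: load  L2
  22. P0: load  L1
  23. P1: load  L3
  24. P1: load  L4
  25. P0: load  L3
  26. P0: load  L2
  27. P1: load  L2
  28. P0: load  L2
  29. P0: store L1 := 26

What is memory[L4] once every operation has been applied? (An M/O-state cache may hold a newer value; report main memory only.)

  op1 P0: store L2 := 43 → M/I on L2; bus BusRdX; mem=50
  op2 P1: store L0 := 62 → I/M on L0; bus BusRdX; mem=50
  op3 P1: store L2 := 94 → I/M on L2; bus BusRdX Flush; mem=43
  op4 P0: store L2 := 61 → M/I on L2; bus BusRdX Flush; mem=94
  op5 P0: load  L3 → E/I on L3; bus BusRd; mem=20
  op6 P0: store L2 := 88 → M/I on L2; bus (none); mem=94
  op7 P1: load  L2 → O/S on L2; bus BusRd; mem=94
  op8 P1: store L3 := 69 → I/M on L3; bus BusRdX; mem=20
  op9 P0: store L4 := 53 → M/I on L4; bus BusRdX; mem=20
  op10 P0: load  L0 → S/O on L0; bus BusRd; mem=50
  op11 P1: load  L2 → O/S on L2; bus (none); mem=94
  op12 P0: store L0 := 22 → M/I on L0; bus BusUpgr Flush; mem=62
  op13 P0: store L3 := 88 → M/I on L3; bus BusRdX Flush; mem=69
  op14 P1: store L2 := 16 → I/M on L2; bus BusUpgr Flush; mem=88
  op15 P0: store L2 := 19 → M/I on L2; bus BusRdX Flush; mem=16
  op16 P1: store L2 := 93 → I/M on L2; bus BusRdX Flush; mem=19
  op17 P0: load  L3 → M/I on L3; bus (none); mem=69
  op18 P1: store L2 := 95 → I/M on L2; bus (none); mem=19
  op19 P0: store L5 := 49 → M/I on L5; bus BusRdX; mem=20
  op20 P1: store L2 := 44 → I/M on L2; bus (none); mem=19
  op21 P0: load  L2 → S/O on L2; bus BusRd; mem=19
  op22 P0: load  L1 → E/I on L1; bus BusRd; mem=70
  op23 P1: load  L3 → O/S on L3; bus BusRd; mem=69
  op24 P1: load  L4 → O/S on L4; bus BusRd; mem=20
  op25 P0: load  L3 → O/S on L3; bus (none); mem=69
  op26 P0: load  L2 → S/O on L2; bus (none); mem=19
  op27 P1: load  L2 → S/O on L2; bus (none); mem=19
  op28 P0: load  L2 → S/O on L2; bus (none); mem=19
  op29 P0: store L1 := 26 → M/I on L1; bus (none); mem=70

memory[L4] = 20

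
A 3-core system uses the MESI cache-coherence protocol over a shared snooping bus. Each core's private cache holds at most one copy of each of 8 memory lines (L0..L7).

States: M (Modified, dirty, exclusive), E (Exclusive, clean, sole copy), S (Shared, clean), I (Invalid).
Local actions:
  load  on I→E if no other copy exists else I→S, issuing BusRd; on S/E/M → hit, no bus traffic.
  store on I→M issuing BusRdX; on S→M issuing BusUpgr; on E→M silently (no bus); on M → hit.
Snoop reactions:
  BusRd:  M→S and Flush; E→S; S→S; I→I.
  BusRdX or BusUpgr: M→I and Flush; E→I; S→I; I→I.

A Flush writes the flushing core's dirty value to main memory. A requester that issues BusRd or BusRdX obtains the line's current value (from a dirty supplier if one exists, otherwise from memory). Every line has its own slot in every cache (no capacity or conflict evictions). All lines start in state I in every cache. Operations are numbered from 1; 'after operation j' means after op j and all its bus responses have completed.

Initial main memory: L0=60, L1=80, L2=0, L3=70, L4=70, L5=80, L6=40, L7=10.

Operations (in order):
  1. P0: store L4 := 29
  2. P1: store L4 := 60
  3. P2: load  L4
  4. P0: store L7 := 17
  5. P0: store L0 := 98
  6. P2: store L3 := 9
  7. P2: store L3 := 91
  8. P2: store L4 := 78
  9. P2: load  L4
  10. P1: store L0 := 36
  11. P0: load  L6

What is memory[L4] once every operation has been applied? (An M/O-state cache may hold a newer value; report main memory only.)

[1] P0: store L4 := 29 | P0:M(29), P1:I, P2:I | bus: BusRdX
[2] P1: store L4 := 60 | P0:I, P1:M(60), P2:I | bus: BusRdX,Flush
[3] P2: load  L4 | P0:I, P1:S(60), P2:S(60) | bus: BusRd,Flush
[4] P0: store L7 := 17 | P0:M(17), P1:I, P2:I | bus: BusRdX
[5] P0: store L0 := 98 | P0:M(98), P1:I, P2:I | bus: BusRdX
[6] P2: store L3 := 9 | P0:I, P1:I, P2:M(9) | bus: BusRdX
[7] P2: store L3 := 91 | P0:I, P1:I, P2:M(91) | bus: none
[8] P2: store L4 := 78 | P0:I, P1:I, P2:M(78) | bus: BusUpgr
[9] P2: load  L4 | P0:I, P1:I, P2:M(78) | bus: none
[10] P1: store L0 := 36 | P0:I, P1:M(36), P2:I | bus: BusRdX,Flush
[11] P0: load  L6 | P0:E(40), P1:I, P2:I | bus: BusRd

memory[L4] = 60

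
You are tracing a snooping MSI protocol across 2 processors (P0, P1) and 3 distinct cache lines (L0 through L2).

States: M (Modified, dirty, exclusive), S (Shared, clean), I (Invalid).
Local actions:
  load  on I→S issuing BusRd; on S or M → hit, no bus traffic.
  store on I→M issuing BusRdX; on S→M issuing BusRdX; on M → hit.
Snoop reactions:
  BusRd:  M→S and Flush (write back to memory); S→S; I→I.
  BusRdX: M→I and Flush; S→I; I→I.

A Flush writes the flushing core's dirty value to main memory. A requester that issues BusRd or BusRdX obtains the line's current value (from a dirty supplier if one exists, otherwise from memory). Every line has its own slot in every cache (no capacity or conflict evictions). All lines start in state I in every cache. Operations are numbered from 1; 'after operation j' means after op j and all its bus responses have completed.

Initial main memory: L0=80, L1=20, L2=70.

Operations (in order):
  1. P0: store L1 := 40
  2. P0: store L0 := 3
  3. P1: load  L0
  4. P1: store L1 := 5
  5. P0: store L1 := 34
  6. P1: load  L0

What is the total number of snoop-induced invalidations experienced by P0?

invalidations = 1

step 1: P0: store L1 := 40  ⟶  MI  (L1)  txn=BusRdX  M[L1]=20
step 2: P0: store L0 := 3  ⟶  MI  (L0)  txn=BusRdX  M[L0]=80
step 3: P1: load  L0  ⟶  SS  (L0)  txn=BusRd+Flush  M[L0]=3
step 4: P1: store L1 := 5  ⟶  IM  (L1)  txn=BusRdX+Flush  M[L1]=40
step 5: P0: store L1 := 34  ⟶  MI  (L1)  txn=BusRdX+Flush  M[L1]=5
step 6: P1: load  L0  ⟶  SS  (L0)  txn=∅  M[L0]=3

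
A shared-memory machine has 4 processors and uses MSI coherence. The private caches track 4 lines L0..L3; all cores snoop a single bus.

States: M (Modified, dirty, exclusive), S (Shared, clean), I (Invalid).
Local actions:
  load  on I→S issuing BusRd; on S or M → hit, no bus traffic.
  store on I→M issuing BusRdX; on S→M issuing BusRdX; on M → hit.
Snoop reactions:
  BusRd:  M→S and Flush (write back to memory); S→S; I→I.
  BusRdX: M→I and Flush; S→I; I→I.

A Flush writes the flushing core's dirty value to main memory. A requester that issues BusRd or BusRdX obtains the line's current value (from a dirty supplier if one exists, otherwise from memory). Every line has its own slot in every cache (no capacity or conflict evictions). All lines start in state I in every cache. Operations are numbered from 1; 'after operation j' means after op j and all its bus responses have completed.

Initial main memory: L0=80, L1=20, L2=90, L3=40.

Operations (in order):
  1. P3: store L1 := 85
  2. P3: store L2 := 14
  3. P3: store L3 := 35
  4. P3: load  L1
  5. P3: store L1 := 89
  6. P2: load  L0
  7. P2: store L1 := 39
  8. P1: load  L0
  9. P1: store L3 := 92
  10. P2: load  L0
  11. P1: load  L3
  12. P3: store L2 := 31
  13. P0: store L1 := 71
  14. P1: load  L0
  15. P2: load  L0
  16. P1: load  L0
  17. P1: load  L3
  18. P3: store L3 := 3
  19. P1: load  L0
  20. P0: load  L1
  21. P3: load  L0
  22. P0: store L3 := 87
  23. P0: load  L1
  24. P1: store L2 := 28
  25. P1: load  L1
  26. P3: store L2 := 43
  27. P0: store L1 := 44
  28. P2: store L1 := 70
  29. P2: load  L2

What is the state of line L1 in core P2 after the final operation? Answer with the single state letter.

state = M

  op1 P3: store L1 := 85 → I/I/I/M on L1; bus BusRdX; mem=20
  op2 P3: store L2 := 14 → I/I/I/M on L2; bus BusRdX; mem=90
  op3 P3: store L3 := 35 → I/I/I/M on L3; bus BusRdX; mem=40
  op4 P3: load  L1 → I/I/I/M on L1; bus (none); mem=20
  op5 P3: store L1 := 89 → I/I/I/M on L1; bus (none); mem=20
  op6 P2: load  L0 → I/I/S/I on L0; bus BusRd; mem=80
  op7 P2: store L1 := 39 → I/I/M/I on L1; bus BusRdX Flush; mem=89
  op8 P1: load  L0 → I/S/S/I on L0; bus BusRd; mem=80
  op9 P1: store L3 := 92 → I/M/I/I on L3; bus BusRdX Flush; mem=35
  op10 P2: load  L0 → I/S/S/I on L0; bus (none); mem=80
  op11 P1: load  L3 → I/M/I/I on L3; bus (none); mem=35
  op12 P3: store L2 := 31 → I/I/I/M on L2; bus (none); mem=90
  op13 P0: store L1 := 71 → M/I/I/I on L1; bus BusRdX Flush; mem=39
  op14 P1: load  L0 → I/S/S/I on L0; bus (none); mem=80
  op15 P2: load  L0 → I/S/S/I on L0; bus (none); mem=80
  op16 P1: load  L0 → I/S/S/I on L0; bus (none); mem=80
  op17 P1: load  L3 → I/M/I/I on L3; bus (none); mem=35
  op18 P3: store L3 := 3 → I/I/I/M on L3; bus BusRdX Flush; mem=92
  op19 P1: load  L0 → I/S/S/I on L0; bus (none); mem=80
  op20 P0: load  L1 → M/I/I/I on L1; bus (none); mem=39
  op21 P3: load  L0 → I/S/S/S on L0; bus BusRd; mem=80
  op22 P0: store L3 := 87 → M/I/I/I on L3; bus BusRdX Flush; mem=3
  op23 P0: load  L1 → M/I/I/I on L1; bus (none); mem=39
  op24 P1: store L2 := 28 → I/M/I/I on L2; bus BusRdX Flush; mem=31
  op25 P1: load  L1 → S/S/I/I on L1; bus BusRd Flush; mem=71
  op26 P3: store L2 := 43 → I/I/I/M on L2; bus BusRdX Flush; mem=28
  op27 P0: store L1 := 44 → M/I/I/I on L1; bus BusRdX; mem=71
  op28 P2: store L1 := 70 → I/I/M/I on L1; bus BusRdX Flush; mem=44
  op29 P2: load  L2 → I/I/S/S on L2; bus BusRd Flush; mem=43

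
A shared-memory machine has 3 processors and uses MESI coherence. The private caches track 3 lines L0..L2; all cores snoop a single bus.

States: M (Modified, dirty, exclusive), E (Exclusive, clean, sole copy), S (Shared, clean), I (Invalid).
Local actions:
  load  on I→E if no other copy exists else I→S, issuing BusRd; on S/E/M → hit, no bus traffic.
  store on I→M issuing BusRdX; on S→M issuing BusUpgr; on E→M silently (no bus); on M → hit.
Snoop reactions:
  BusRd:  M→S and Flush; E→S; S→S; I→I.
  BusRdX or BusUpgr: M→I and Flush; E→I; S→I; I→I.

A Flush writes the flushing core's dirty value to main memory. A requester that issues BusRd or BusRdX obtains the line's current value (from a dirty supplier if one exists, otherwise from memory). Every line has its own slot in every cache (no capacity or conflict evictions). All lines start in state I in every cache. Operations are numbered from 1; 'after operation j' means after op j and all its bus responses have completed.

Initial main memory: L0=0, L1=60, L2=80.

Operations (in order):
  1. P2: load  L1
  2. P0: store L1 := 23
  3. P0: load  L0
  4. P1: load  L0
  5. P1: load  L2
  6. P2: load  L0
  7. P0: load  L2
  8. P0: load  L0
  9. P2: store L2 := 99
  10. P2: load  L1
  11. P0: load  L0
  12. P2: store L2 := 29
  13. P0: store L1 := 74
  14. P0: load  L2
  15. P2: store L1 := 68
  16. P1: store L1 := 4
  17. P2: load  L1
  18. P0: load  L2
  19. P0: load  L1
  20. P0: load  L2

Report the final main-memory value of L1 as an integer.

memory[L1] = 4

1. P2: load  L1  bus=[BusRd]  L1: P0=I P1=I P2=E  mem[L1]=60
2. P0: store L1 := 23  bus=[BusRdX]  L1: P0=M P1=I P2=I  mem[L1]=60
3. P0: load  L0  bus=[BusRd]  L0: P0=E P1=I P2=I  mem[L0]=0
4. P1: load  L0  bus=[BusRd]  L0: P0=S P1=S P2=I  mem[L0]=0
5. P1: load  L2  bus=[BusRd]  L2: P0=I P1=E P2=I  mem[L2]=80
6. P2: load  L0  bus=[BusRd]  L0: P0=S P1=S P2=S  mem[L0]=0
7. P0: load  L2  bus=[BusRd]  L2: P0=S P1=S P2=I  mem[L2]=80
8. P0: load  L0  bus=[-]  L0: P0=S P1=S P2=S  mem[L0]=0
9. P2: store L2 := 99  bus=[BusRdX]  L2: P0=I P1=I P2=M  mem[L2]=80
10. P2: load  L1  bus=[BusRd,Flush]  L1: P0=S P1=I P2=S  mem[L1]=23
11. P0: load  L0  bus=[-]  L0: P0=S P1=S P2=S  mem[L0]=0
12. P2: store L2 := 29  bus=[-]  L2: P0=I P1=I P2=M  mem[L2]=80
13. P0: store L1 := 74  bus=[BusUpgr]  L1: P0=M P1=I P2=I  mem[L1]=23
14. P0: load  L2  bus=[BusRd,Flush]  L2: P0=S P1=I P2=S  mem[L2]=29
15. P2: store L1 := 68  bus=[BusRdX,Flush]  L1: P0=I P1=I P2=M  mem[L1]=74
16. P1: store L1 := 4  bus=[BusRdX,Flush]  L1: P0=I P1=M P2=I  mem[L1]=68
17. P2: load  L1  bus=[BusRd,Flush]  L1: P0=I P1=S P2=S  mem[L1]=4
18. P0: load  L2  bus=[-]  L2: P0=S P1=I P2=S  mem[L2]=29
19. P0: load  L1  bus=[BusRd]  L1: P0=S P1=S P2=S  mem[L1]=4
20. P0: load  L2  bus=[-]  L2: P0=S P1=I P2=S  mem[L2]=29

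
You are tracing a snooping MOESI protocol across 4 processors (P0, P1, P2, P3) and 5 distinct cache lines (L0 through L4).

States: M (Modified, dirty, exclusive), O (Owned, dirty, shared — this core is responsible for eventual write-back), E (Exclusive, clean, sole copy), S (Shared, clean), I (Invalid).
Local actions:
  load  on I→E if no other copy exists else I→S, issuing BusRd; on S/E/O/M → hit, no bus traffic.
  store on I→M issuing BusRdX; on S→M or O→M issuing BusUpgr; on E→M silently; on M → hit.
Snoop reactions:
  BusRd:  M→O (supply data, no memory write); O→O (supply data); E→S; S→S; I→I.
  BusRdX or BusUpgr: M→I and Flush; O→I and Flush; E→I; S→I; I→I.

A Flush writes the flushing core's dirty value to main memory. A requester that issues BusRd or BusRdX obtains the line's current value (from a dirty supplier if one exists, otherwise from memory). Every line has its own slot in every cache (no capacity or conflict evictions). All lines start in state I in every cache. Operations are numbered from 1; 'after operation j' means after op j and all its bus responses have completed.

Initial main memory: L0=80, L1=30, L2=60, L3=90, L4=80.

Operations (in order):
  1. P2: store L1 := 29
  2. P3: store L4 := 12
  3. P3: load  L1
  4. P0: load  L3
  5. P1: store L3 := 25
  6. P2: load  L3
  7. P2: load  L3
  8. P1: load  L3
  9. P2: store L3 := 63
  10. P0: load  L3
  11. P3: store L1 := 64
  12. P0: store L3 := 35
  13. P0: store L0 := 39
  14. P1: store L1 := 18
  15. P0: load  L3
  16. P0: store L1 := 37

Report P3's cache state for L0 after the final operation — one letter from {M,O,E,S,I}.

state = I

step 1: P2: store L1 := 29  ⟶  IIMI  (L1)  txn=BusRdX  M[L1]=30
step 2: P3: store L4 := 12  ⟶  IIIM  (L4)  txn=BusRdX  M[L4]=80
step 3: P3: load  L1  ⟶  IIOS  (L1)  txn=BusRd  M[L1]=30
step 4: P0: load  L3  ⟶  EIII  (L3)  txn=BusRd  M[L3]=90
step 5: P1: store L3 := 25  ⟶  IMII  (L3)  txn=BusRdX  M[L3]=90
step 6: P2: load  L3  ⟶  IOSI  (L3)  txn=BusRd  M[L3]=90
step 7: P2: load  L3  ⟶  IOSI  (L3)  txn=∅  M[L3]=90
step 8: P1: load  L3  ⟶  IOSI  (L3)  txn=∅  M[L3]=90
step 9: P2: store L3 := 63  ⟶  IIMI  (L3)  txn=BusUpgr+Flush  M[L3]=25
step 10: P0: load  L3  ⟶  SIOI  (L3)  txn=BusRd  M[L3]=25
step 11: P3: store L1 := 64  ⟶  IIIM  (L1)  txn=BusUpgr+Flush  M[L1]=29
step 12: P0: store L3 := 35  ⟶  MIII  (L3)  txn=BusUpgr+Flush  M[L3]=63
step 13: P0: store L0 := 39  ⟶  MIII  (L0)  txn=BusRdX  M[L0]=80
step 14: P1: store L1 := 18  ⟶  IMII  (L1)  txn=BusRdX+Flush  M[L1]=64
step 15: P0: load  L3  ⟶  MIII  (L3)  txn=∅  M[L3]=63
step 16: P0: store L1 := 37  ⟶  MIII  (L1)  txn=BusRdX+Flush  M[L1]=18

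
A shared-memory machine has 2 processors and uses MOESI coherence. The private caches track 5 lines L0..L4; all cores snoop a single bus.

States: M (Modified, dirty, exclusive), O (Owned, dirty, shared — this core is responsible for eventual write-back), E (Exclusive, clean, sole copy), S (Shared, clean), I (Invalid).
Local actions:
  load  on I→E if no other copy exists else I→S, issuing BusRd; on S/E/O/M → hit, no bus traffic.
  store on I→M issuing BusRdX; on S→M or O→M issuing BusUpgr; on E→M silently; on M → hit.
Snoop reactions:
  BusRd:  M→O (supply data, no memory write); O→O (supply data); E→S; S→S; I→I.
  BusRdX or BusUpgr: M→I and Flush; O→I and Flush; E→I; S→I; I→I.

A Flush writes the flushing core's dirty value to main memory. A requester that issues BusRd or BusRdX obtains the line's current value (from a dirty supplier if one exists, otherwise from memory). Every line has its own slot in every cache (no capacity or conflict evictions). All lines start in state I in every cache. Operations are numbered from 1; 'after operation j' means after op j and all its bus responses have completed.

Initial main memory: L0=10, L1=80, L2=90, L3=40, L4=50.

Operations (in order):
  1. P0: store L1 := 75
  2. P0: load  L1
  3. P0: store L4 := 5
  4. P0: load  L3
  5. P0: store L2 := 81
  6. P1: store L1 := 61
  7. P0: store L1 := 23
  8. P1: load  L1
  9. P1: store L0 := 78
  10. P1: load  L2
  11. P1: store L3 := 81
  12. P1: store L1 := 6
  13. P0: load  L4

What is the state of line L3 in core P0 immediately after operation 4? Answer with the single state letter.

state = E

  op1 P0: store L1 := 75 → M/I on L1; bus BusRdX; mem=80
  op2 P0: load  L1 → M/I on L1; bus (none); mem=80
  op3 P0: store L4 := 5 → M/I on L4; bus BusRdX; mem=50
  op4 P0: load  L3 → E/I on L3; bus BusRd; mem=40
  op5 P0: store L2 := 81 → M/I on L2; bus BusRdX; mem=90
  op6 P1: store L1 := 61 → I/M on L1; bus BusRdX Flush; mem=75
  op7 P0: store L1 := 23 → M/I on L1; bus BusRdX Flush; mem=61
  op8 P1: load  L1 → O/S on L1; bus BusRd; mem=61
  op9 P1: store L0 := 78 → I/M on L0; bus BusRdX; mem=10
  op10 P1: load  L2 → O/S on L2; bus BusRd; mem=90
  op11 P1: store L3 := 81 → I/M on L3; bus BusRdX; mem=40
  op12 P1: store L1 := 6 → I/M on L1; bus BusUpgr Flush; mem=23
  op13 P0: load  L4 → M/I on L4; bus (none); mem=50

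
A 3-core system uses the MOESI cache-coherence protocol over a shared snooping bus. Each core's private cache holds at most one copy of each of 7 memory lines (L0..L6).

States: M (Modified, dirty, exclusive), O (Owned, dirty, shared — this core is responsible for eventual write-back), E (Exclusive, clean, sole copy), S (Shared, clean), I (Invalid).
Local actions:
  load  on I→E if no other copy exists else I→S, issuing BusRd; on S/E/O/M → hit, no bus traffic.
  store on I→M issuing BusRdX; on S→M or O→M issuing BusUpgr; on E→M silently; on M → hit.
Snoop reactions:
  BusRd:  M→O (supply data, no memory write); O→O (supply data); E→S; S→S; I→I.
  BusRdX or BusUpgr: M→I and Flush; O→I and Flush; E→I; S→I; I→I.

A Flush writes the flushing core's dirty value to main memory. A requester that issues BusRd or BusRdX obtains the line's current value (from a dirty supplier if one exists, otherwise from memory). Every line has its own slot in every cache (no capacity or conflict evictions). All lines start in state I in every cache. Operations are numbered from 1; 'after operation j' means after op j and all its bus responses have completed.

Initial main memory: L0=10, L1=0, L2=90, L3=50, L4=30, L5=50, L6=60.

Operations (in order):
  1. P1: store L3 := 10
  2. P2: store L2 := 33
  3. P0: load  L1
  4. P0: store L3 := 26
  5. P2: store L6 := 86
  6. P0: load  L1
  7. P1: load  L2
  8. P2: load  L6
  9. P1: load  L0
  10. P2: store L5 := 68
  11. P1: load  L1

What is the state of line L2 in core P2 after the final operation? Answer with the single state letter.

  op1 P1: store L3 := 10 → I/M/I on L3; bus BusRdX; mem=50
  op2 P2: store L2 := 33 → I/I/M on L2; bus BusRdX; mem=90
  op3 P0: load  L1 → E/I/I on L1; bus BusRd; mem=0
  op4 P0: store L3 := 26 → M/I/I on L3; bus BusRdX Flush; mem=10
  op5 P2: store L6 := 86 → I/I/M on L6; bus BusRdX; mem=60
  op6 P0: load  L1 → E/I/I on L1; bus (none); mem=0
  op7 P1: load  L2 → I/S/O on L2; bus BusRd; mem=90
  op8 P2: load  L6 → I/I/M on L6; bus (none); mem=60
  op9 P1: load  L0 → I/E/I on L0; bus BusRd; mem=10
  op10 P2: store L5 := 68 → I/I/M on L5; bus BusRdX; mem=50
  op11 P1: load  L1 → S/S/I on L1; bus BusRd; mem=0

state = O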